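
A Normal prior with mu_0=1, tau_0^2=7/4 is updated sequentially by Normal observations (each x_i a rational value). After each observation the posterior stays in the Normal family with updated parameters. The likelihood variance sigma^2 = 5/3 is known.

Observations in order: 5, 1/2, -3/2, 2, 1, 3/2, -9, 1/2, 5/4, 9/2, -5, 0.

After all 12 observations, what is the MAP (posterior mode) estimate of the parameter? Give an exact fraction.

143/1088

obs 1: x=5 → posterior Normal(125/41, 35/41)
obs 2: x=1/2 → posterior Normal(271/124, 35/62)
obs 3: x=-3/2 → posterior Normal(104/83, 35/83)
obs 4: x=2 → posterior Normal(73/52, 35/104)
obs 5: x=1 → posterior Normal(167/125, 7/25)
obs 6: x=3/2 → posterior Normal(397/292, 35/146)
obs 7: x=-9 → posterior Normal(19/334, 35/167)
obs 8: x=1/2 → posterior Normal(5/47, 35/188)
obs 9: x=5/4 → posterior Normal(185/836, 35/209)
obs 10: x=9/2 → posterior Normal(563/920, 7/46)
obs 11: x=-5 → posterior Normal(143/1004, 35/251)
obs 12: x=0 → posterior Normal(143/1088, 35/272)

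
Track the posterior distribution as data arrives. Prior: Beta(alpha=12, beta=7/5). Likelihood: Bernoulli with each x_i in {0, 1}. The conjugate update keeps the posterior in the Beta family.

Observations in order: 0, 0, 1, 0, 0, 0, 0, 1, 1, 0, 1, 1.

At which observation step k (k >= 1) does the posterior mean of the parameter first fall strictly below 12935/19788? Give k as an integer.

obs 1: x=0 → posterior Beta(12, 12/5)
obs 2: x=0 → posterior Beta(12, 17/5)
obs 3: x=1 → posterior Beta(13, 17/5)
obs 4: x=0 → posterior Beta(13, 22/5)
obs 5: x=0 → posterior Beta(13, 27/5)
obs 6: x=0 → posterior Beta(13, 32/5)
obs 7: x=0 → posterior Beta(13, 37/5)
obs 8: x=1 → posterior Beta(14, 37/5)
obs 9: x=1 → posterior Beta(15, 37/5)
obs 10: x=0 → posterior Beta(15, 42/5)
obs 11: x=1 → posterior Beta(16, 42/5)
obs 12: x=1 → posterior Beta(17, 42/5)

k = 7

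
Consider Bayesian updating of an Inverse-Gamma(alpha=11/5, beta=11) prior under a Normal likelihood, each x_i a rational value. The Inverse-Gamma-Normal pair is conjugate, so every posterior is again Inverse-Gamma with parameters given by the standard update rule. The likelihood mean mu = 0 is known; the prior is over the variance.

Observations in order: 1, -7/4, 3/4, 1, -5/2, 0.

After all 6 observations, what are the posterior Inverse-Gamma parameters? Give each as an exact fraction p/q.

obs 1: x=1 → posterior Inverse-Gamma(27/10, 23/2)
obs 2: x=-7/4 → posterior Inverse-Gamma(16/5, 417/32)
obs 3: x=3/4 → posterior Inverse-Gamma(37/10, 213/16)
obs 4: x=1 → posterior Inverse-Gamma(21/5, 221/16)
obs 5: x=-5/2 → posterior Inverse-Gamma(47/10, 271/16)
obs 6: x=0 → posterior Inverse-Gamma(26/5, 271/16)

alpha=26/5, beta=271/16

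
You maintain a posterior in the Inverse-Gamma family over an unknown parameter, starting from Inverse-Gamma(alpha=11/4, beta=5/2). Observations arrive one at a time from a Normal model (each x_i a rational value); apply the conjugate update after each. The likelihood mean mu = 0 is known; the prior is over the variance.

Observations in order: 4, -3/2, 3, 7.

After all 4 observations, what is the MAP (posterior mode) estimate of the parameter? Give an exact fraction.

325/46

obs 1: x=4 → posterior Inverse-Gamma(13/4, 21/2)
obs 2: x=-3/2 → posterior Inverse-Gamma(15/4, 93/8)
obs 3: x=3 → posterior Inverse-Gamma(17/4, 129/8)
obs 4: x=7 → posterior Inverse-Gamma(19/4, 325/8)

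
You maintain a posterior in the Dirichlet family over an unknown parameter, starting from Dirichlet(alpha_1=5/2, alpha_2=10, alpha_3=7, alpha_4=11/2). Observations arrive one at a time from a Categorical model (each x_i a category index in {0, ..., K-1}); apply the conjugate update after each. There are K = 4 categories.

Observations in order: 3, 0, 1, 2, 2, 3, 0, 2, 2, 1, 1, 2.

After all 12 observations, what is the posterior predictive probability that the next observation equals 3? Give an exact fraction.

15/74

obs 1: x=3 → posterior Dirichlet(5/2, 10, 7, 13/2)
obs 2: x=0 → posterior Dirichlet(7/2, 10, 7, 13/2)
obs 3: x=1 → posterior Dirichlet(7/2, 11, 7, 13/2)
obs 4: x=2 → posterior Dirichlet(7/2, 11, 8, 13/2)
obs 5: x=2 → posterior Dirichlet(7/2, 11, 9, 13/2)
obs 6: x=3 → posterior Dirichlet(7/2, 11, 9, 15/2)
obs 7: x=0 → posterior Dirichlet(9/2, 11, 9, 15/2)
obs 8: x=2 → posterior Dirichlet(9/2, 11, 10, 15/2)
obs 9: x=2 → posterior Dirichlet(9/2, 11, 11, 15/2)
obs 10: x=1 → posterior Dirichlet(9/2, 12, 11, 15/2)
obs 11: x=1 → posterior Dirichlet(9/2, 13, 11, 15/2)
obs 12: x=2 → posterior Dirichlet(9/2, 13, 12, 15/2)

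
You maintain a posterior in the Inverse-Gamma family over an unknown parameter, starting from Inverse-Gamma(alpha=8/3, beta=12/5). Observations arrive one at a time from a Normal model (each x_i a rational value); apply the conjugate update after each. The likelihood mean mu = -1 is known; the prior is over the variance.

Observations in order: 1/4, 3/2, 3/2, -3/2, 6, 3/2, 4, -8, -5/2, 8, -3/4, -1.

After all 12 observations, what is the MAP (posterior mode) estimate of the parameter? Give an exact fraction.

obs 1: x=1/4 → posterior Inverse-Gamma(19/6, 509/160)
obs 2: x=3/2 → posterior Inverse-Gamma(11/3, 1009/160)
obs 3: x=3/2 → posterior Inverse-Gamma(25/6, 1509/160)
obs 4: x=-3/2 → posterior Inverse-Gamma(14/3, 1529/160)
obs 5: x=6 → posterior Inverse-Gamma(31/6, 5449/160)
obs 6: x=3/2 → posterior Inverse-Gamma(17/3, 5949/160)
obs 7: x=4 → posterior Inverse-Gamma(37/6, 7949/160)
obs 8: x=-8 → posterior Inverse-Gamma(20/3, 11869/160)
obs 9: x=-5/2 → posterior Inverse-Gamma(43/6, 12049/160)
obs 10: x=8 → posterior Inverse-Gamma(23/3, 18529/160)
obs 11: x=-3/4 → posterior Inverse-Gamma(49/6, 9267/80)
obs 12: x=-1 → posterior Inverse-Gamma(26/3, 9267/80)

27801/2320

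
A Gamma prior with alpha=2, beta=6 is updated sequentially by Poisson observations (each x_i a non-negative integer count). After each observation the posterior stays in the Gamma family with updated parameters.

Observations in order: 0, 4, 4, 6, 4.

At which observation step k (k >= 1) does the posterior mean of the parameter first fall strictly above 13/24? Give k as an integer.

k = 2

obs 1: x=0 → posterior Gamma(2, 7)
obs 2: x=4 → posterior Gamma(6, 8)
obs 3: x=4 → posterior Gamma(10, 9)
obs 4: x=6 → posterior Gamma(16, 10)
obs 5: x=4 → posterior Gamma(20, 11)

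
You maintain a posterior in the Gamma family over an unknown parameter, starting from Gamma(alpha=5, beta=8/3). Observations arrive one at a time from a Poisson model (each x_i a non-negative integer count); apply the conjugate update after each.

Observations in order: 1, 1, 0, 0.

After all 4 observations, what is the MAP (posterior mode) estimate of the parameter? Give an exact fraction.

9/10

obs 1: x=1 → posterior Gamma(6, 11/3)
obs 2: x=1 → posterior Gamma(7, 14/3)
obs 3: x=0 → posterior Gamma(7, 17/3)
obs 4: x=0 → posterior Gamma(7, 20/3)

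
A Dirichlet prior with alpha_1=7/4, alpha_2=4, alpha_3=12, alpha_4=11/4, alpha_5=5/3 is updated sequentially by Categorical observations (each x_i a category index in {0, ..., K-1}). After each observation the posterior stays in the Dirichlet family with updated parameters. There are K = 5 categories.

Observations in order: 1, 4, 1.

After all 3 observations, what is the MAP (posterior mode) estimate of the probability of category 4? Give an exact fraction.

obs 1: x=1 → posterior Dirichlet(7/4, 5, 12, 11/4, 5/3)
obs 2: x=4 → posterior Dirichlet(7/4, 5, 12, 11/4, 8/3)
obs 3: x=1 → posterior Dirichlet(7/4, 6, 12, 11/4, 8/3)

10/121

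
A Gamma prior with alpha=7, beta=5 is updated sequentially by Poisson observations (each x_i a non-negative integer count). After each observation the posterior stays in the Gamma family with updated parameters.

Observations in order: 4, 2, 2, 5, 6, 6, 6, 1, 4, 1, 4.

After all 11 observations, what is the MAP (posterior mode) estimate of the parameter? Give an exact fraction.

obs 1: x=4 → posterior Gamma(11, 6)
obs 2: x=2 → posterior Gamma(13, 7)
obs 3: x=2 → posterior Gamma(15, 8)
obs 4: x=5 → posterior Gamma(20, 9)
obs 5: x=6 → posterior Gamma(26, 10)
obs 6: x=6 → posterior Gamma(32, 11)
obs 7: x=6 → posterior Gamma(38, 12)
obs 8: x=1 → posterior Gamma(39, 13)
obs 9: x=4 → posterior Gamma(43, 14)
obs 10: x=1 → posterior Gamma(44, 15)
obs 11: x=4 → posterior Gamma(48, 16)

47/16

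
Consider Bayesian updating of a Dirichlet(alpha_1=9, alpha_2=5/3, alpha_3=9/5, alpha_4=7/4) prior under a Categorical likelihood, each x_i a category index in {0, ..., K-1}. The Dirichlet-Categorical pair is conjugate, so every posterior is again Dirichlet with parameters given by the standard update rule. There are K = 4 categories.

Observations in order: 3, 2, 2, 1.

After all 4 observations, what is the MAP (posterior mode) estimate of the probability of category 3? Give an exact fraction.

105/853

obs 1: x=3 → posterior Dirichlet(9, 5/3, 9/5, 11/4)
obs 2: x=2 → posterior Dirichlet(9, 5/3, 14/5, 11/4)
obs 3: x=2 → posterior Dirichlet(9, 5/3, 19/5, 11/4)
obs 4: x=1 → posterior Dirichlet(9, 8/3, 19/5, 11/4)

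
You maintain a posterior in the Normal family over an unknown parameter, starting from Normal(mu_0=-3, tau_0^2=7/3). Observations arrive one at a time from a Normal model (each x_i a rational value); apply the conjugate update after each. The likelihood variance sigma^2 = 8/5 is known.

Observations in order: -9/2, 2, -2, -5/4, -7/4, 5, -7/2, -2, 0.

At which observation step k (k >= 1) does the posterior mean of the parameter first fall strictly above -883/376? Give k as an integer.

obs 1: x=-9/2 → posterior Normal(-459/118, 56/59)
obs 2: x=2 → posterior Normal(-319/188, 28/47)
obs 3: x=-2 → posterior Normal(-153/86, 56/129)
obs 4: x=-5/4 → posterior Normal(-1093/656, 14/41)
obs 5: x=-7/4 → posterior Normal(-669/398, 56/199)
obs 6: x=5 → posterior Normal(-319/468, 28/117)
obs 7: x=-7/2 → posterior Normal(-282/269, 56/269)
obs 8: x=-2 → posterior Normal(-22/19, 7/38)
obs 9: x=0 → posterior Normal(-352/339, 56/339)

k = 2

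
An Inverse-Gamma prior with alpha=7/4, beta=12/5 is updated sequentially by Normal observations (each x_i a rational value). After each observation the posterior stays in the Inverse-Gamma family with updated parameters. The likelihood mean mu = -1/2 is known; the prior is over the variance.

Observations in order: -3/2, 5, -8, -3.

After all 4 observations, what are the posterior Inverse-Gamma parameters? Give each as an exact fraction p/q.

obs 1: x=-3/2 → posterior Inverse-Gamma(9/4, 29/10)
obs 2: x=5 → posterior Inverse-Gamma(11/4, 721/40)
obs 3: x=-8 → posterior Inverse-Gamma(13/4, 923/20)
obs 4: x=-3 → posterior Inverse-Gamma(15/4, 1971/40)

alpha=15/4, beta=1971/40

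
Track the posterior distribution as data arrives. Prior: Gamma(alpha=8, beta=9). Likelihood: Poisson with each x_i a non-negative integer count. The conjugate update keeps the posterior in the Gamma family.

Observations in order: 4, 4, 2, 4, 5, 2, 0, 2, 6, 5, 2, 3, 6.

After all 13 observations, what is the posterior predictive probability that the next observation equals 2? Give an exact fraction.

obs 1: x=4 → posterior Gamma(12, 10)
obs 2: x=4 → posterior Gamma(16, 11)
obs 3: x=2 → posterior Gamma(18, 12)
obs 4: x=4 → posterior Gamma(22, 13)
obs 5: x=5 → posterior Gamma(27, 14)
obs 6: x=2 → posterior Gamma(29, 15)
obs 7: x=0 → posterior Gamma(29, 16)
obs 8: x=2 → posterior Gamma(31, 17)
obs 9: x=6 → posterior Gamma(37, 18)
obs 10: x=5 → posterior Gamma(42, 19)
obs 11: x=2 → posterior Gamma(44, 20)
obs 12: x=3 → posterior Gamma(47, 21)
obs 13: x=6 → posterior Gamma(53, 22)

201391769290844737041992054984321856135250129072062668312795278747172339712/785291652424037263548733517675617858730558099314688805476989869947753298407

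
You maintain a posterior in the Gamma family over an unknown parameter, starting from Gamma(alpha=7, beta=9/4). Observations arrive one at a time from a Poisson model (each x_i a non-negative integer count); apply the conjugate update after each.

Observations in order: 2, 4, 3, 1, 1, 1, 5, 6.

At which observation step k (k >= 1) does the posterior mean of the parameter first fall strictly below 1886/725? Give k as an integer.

obs 1: x=2 → posterior Gamma(9, 13/4)
obs 2: x=4 → posterior Gamma(13, 17/4)
obs 3: x=3 → posterior Gamma(16, 21/4)
obs 4: x=1 → posterior Gamma(17, 25/4)
obs 5: x=1 → posterior Gamma(18, 29/4)
obs 6: x=1 → posterior Gamma(19, 33/4)
obs 7: x=5 → posterior Gamma(24, 37/4)
obs 8: x=6 → posterior Gamma(30, 41/4)

k = 5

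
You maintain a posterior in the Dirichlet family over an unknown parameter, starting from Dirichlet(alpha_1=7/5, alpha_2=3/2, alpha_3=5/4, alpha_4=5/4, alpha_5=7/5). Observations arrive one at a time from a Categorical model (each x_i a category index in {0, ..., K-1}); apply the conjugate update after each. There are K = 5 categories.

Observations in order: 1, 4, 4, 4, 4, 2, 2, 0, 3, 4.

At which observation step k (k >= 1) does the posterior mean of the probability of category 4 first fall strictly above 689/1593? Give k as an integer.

obs 1: x=1 → posterior Dirichlet(7/5, 5/2, 5/4, 5/4, 7/5)
obs 2: x=4 → posterior Dirichlet(7/5, 5/2, 5/4, 5/4, 12/5)
obs 3: x=4 → posterior Dirichlet(7/5, 5/2, 5/4, 5/4, 17/5)
obs 4: x=4 → posterior Dirichlet(7/5, 5/2, 5/4, 5/4, 22/5)
obs 5: x=4 → posterior Dirichlet(7/5, 5/2, 5/4, 5/4, 27/5)
obs 6: x=2 → posterior Dirichlet(7/5, 5/2, 9/4, 5/4, 27/5)
obs 7: x=2 → posterior Dirichlet(7/5, 5/2, 13/4, 5/4, 27/5)
obs 8: x=0 → posterior Dirichlet(12/5, 5/2, 13/4, 5/4, 27/5)
obs 9: x=3 → posterior Dirichlet(12/5, 5/2, 13/4, 9/4, 27/5)
obs 10: x=4 → posterior Dirichlet(12/5, 5/2, 13/4, 9/4, 32/5)

k = 5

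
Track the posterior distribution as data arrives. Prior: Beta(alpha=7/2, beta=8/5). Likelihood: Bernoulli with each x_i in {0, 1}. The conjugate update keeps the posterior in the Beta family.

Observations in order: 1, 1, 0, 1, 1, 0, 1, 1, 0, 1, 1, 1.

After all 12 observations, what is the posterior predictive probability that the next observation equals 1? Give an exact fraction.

125/171

obs 1: x=1 → posterior Beta(9/2, 8/5)
obs 2: x=1 → posterior Beta(11/2, 8/5)
obs 3: x=0 → posterior Beta(11/2, 13/5)
obs 4: x=1 → posterior Beta(13/2, 13/5)
obs 5: x=1 → posterior Beta(15/2, 13/5)
obs 6: x=0 → posterior Beta(15/2, 18/5)
obs 7: x=1 → posterior Beta(17/2, 18/5)
obs 8: x=1 → posterior Beta(19/2, 18/5)
obs 9: x=0 → posterior Beta(19/2, 23/5)
obs 10: x=1 → posterior Beta(21/2, 23/5)
obs 11: x=1 → posterior Beta(23/2, 23/5)
obs 12: x=1 → posterior Beta(25/2, 23/5)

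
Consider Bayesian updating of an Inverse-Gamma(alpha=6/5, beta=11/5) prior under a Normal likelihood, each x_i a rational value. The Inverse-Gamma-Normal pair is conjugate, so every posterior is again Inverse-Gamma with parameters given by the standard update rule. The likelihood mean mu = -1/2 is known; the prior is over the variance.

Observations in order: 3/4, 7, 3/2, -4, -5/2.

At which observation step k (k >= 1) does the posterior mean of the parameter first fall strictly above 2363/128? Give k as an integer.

k = 2

obs 1: x=3/4 → posterior Inverse-Gamma(17/10, 477/160)
obs 2: x=7 → posterior Inverse-Gamma(11/5, 4977/160)
obs 3: x=3/2 → posterior Inverse-Gamma(27/10, 5297/160)
obs 4: x=-4 → posterior Inverse-Gamma(16/5, 6277/160)
obs 5: x=-5/2 → posterior Inverse-Gamma(37/10, 6597/160)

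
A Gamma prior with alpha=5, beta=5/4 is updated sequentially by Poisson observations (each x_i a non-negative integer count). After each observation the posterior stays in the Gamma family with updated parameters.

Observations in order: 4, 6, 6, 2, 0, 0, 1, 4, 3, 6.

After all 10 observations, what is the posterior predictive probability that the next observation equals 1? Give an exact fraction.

2183356860322163288697707828337818341387901455163955688476562500/16883055225799411425266916330285994919148364119538560494041005601

obs 1: x=4 → posterior Gamma(9, 9/4)
obs 2: x=6 → posterior Gamma(15, 13/4)
obs 3: x=6 → posterior Gamma(21, 17/4)
obs 4: x=2 → posterior Gamma(23, 21/4)
obs 5: x=0 → posterior Gamma(23, 25/4)
obs 6: x=0 → posterior Gamma(23, 29/4)
obs 7: x=1 → posterior Gamma(24, 33/4)
obs 8: x=4 → posterior Gamma(28, 37/4)
obs 9: x=3 → posterior Gamma(31, 41/4)
obs 10: x=6 → posterior Gamma(37, 45/4)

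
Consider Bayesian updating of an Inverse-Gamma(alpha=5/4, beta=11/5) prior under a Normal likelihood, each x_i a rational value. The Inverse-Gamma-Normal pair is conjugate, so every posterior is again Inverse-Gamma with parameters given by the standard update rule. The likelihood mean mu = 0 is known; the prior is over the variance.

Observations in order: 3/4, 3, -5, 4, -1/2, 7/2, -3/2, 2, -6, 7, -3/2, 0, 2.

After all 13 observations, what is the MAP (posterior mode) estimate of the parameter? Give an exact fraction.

13197/1400

obs 1: x=3/4 → posterior Inverse-Gamma(7/4, 397/160)
obs 2: x=3 → posterior Inverse-Gamma(9/4, 1117/160)
obs 3: x=-5 → posterior Inverse-Gamma(11/4, 3117/160)
obs 4: x=4 → posterior Inverse-Gamma(13/4, 4397/160)
obs 5: x=-1/2 → posterior Inverse-Gamma(15/4, 4417/160)
obs 6: x=7/2 → posterior Inverse-Gamma(17/4, 5397/160)
obs 7: x=-3/2 → posterior Inverse-Gamma(19/4, 5577/160)
obs 8: x=2 → posterior Inverse-Gamma(21/4, 5897/160)
obs 9: x=-6 → posterior Inverse-Gamma(23/4, 8777/160)
obs 10: x=7 → posterior Inverse-Gamma(25/4, 12697/160)
obs 11: x=-3/2 → posterior Inverse-Gamma(27/4, 12877/160)
obs 12: x=0 → posterior Inverse-Gamma(29/4, 12877/160)
obs 13: x=2 → posterior Inverse-Gamma(31/4, 13197/160)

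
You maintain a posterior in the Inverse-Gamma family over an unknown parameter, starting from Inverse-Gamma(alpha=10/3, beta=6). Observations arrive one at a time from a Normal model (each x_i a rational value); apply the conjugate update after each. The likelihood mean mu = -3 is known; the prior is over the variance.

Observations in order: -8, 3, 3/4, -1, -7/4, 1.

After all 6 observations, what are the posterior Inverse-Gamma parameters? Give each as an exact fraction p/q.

obs 1: x=-8 → posterior Inverse-Gamma(23/6, 37/2)
obs 2: x=3 → posterior Inverse-Gamma(13/3, 73/2)
obs 3: x=3/4 → posterior Inverse-Gamma(29/6, 1393/32)
obs 4: x=-1 → posterior Inverse-Gamma(16/3, 1457/32)
obs 5: x=-7/4 → posterior Inverse-Gamma(35/6, 741/16)
obs 6: x=1 → posterior Inverse-Gamma(19/3, 869/16)

alpha=19/3, beta=869/16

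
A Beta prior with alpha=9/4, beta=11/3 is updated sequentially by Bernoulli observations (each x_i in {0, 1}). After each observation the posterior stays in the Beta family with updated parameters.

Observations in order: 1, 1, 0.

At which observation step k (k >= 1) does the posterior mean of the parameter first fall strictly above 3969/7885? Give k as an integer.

obs 1: x=1 → posterior Beta(13/4, 11/3)
obs 2: x=1 → posterior Beta(17/4, 11/3)
obs 3: x=0 → posterior Beta(17/4, 14/3)

k = 2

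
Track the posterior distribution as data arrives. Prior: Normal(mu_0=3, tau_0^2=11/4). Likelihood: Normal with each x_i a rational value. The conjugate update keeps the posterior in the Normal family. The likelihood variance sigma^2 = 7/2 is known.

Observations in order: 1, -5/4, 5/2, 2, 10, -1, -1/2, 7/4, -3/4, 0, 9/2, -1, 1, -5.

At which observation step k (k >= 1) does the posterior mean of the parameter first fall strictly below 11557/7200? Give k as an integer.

k = 2

obs 1: x=1 → posterior Normal(53/25, 77/50)
obs 2: x=-5/4 → posterior Normal(157/144, 77/72)
obs 3: x=5/2 → posterior Normal(267/188, 77/94)
obs 4: x=2 → posterior Normal(355/232, 77/116)
obs 5: x=10 → posterior Normal(265/92, 77/138)
obs 6: x=-1 → posterior Normal(751/320, 77/160)
obs 7: x=-1/2 → posterior Normal(729/364, 11/26)
obs 8: x=7/4 → posterior Normal(403/204, 77/204)
obs 9: x=-3/4 → posterior Normal(773/452, 77/226)
obs 10: x=0 → posterior Normal(773/496, 77/248)
obs 11: x=9/2 → posterior Normal(971/540, 77/270)
obs 12: x=-1 → posterior Normal(927/584, 77/292)
obs 13: x=1 → posterior Normal(971/628, 77/314)
obs 14: x=-5 → posterior Normal(751/672, 11/48)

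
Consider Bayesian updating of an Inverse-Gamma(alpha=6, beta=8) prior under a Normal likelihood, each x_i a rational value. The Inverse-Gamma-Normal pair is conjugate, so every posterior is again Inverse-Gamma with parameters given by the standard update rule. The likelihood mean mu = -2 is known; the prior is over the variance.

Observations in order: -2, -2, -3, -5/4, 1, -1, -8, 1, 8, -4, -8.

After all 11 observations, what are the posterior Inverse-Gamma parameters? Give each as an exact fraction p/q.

alpha=23/2, beta=3401/32

obs 1: x=-2 → posterior Inverse-Gamma(13/2, 8)
obs 2: x=-2 → posterior Inverse-Gamma(7, 8)
obs 3: x=-3 → posterior Inverse-Gamma(15/2, 17/2)
obs 4: x=-5/4 → posterior Inverse-Gamma(8, 281/32)
obs 5: x=1 → posterior Inverse-Gamma(17/2, 425/32)
obs 6: x=-1 → posterior Inverse-Gamma(9, 441/32)
obs 7: x=-8 → posterior Inverse-Gamma(19/2, 1017/32)
obs 8: x=1 → posterior Inverse-Gamma(10, 1161/32)
obs 9: x=8 → posterior Inverse-Gamma(21/2, 2761/32)
obs 10: x=-4 → posterior Inverse-Gamma(11, 2825/32)
obs 11: x=-8 → posterior Inverse-Gamma(23/2, 3401/32)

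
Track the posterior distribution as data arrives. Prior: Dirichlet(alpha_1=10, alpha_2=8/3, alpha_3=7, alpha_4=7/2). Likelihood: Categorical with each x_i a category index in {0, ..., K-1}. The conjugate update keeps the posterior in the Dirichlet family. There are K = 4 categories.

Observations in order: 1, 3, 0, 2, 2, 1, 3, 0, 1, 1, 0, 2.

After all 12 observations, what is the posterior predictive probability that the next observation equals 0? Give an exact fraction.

78/211

obs 1: x=1 → posterior Dirichlet(10, 11/3, 7, 7/2)
obs 2: x=3 → posterior Dirichlet(10, 11/3, 7, 9/2)
obs 3: x=0 → posterior Dirichlet(11, 11/3, 7, 9/2)
obs 4: x=2 → posterior Dirichlet(11, 11/3, 8, 9/2)
obs 5: x=2 → posterior Dirichlet(11, 11/3, 9, 9/2)
obs 6: x=1 → posterior Dirichlet(11, 14/3, 9, 9/2)
obs 7: x=3 → posterior Dirichlet(11, 14/3, 9, 11/2)
obs 8: x=0 → posterior Dirichlet(12, 14/3, 9, 11/2)
obs 9: x=1 → posterior Dirichlet(12, 17/3, 9, 11/2)
obs 10: x=1 → posterior Dirichlet(12, 20/3, 9, 11/2)
obs 11: x=0 → posterior Dirichlet(13, 20/3, 9, 11/2)
obs 12: x=2 → posterior Dirichlet(13, 20/3, 10, 11/2)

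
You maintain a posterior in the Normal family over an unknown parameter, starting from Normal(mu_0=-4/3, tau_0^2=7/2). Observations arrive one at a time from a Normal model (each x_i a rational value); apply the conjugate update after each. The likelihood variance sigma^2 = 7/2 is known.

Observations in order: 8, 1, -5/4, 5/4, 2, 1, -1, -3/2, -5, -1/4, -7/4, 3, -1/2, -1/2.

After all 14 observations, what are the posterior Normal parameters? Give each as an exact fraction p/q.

mu_0=19/90, tau_0^2=7/30

obs 1: x=8 → posterior Normal(10/3, 7/4)
obs 2: x=1 → posterior Normal(23/9, 7/6)
obs 3: x=-5/4 → posterior Normal(77/48, 7/8)
obs 4: x=5/4 → posterior Normal(23/15, 7/10)
obs 5: x=2 → posterior Normal(29/18, 7/12)
obs 6: x=1 → posterior Normal(32/21, 1/2)
obs 7: x=-1 → posterior Normal(29/24, 7/16)
obs 8: x=-3/2 → posterior Normal(49/54, 7/18)
obs 9: x=-5 → posterior Normal(19/60, 7/20)
obs 10: x=-1/4 → posterior Normal(35/132, 7/22)
obs 11: x=-7/4 → posterior Normal(7/72, 7/24)
obs 12: x=3 → posterior Normal(25/78, 7/26)
obs 13: x=-1/2 → posterior Normal(11/42, 1/4)
obs 14: x=-1/2 → posterior Normal(19/90, 7/30)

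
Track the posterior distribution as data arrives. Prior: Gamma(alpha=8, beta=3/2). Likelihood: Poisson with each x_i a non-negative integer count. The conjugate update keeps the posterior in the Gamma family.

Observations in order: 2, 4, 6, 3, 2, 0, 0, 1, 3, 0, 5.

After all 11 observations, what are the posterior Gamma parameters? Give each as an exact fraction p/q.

alpha=34, beta=25/2

obs 1: x=2 → posterior Gamma(10, 5/2)
obs 2: x=4 → posterior Gamma(14, 7/2)
obs 3: x=6 → posterior Gamma(20, 9/2)
obs 4: x=3 → posterior Gamma(23, 11/2)
obs 5: x=2 → posterior Gamma(25, 13/2)
obs 6: x=0 → posterior Gamma(25, 15/2)
obs 7: x=0 → posterior Gamma(25, 17/2)
obs 8: x=1 → posterior Gamma(26, 19/2)
obs 9: x=3 → posterior Gamma(29, 21/2)
obs 10: x=0 → posterior Gamma(29, 23/2)
obs 11: x=5 → posterior Gamma(34, 25/2)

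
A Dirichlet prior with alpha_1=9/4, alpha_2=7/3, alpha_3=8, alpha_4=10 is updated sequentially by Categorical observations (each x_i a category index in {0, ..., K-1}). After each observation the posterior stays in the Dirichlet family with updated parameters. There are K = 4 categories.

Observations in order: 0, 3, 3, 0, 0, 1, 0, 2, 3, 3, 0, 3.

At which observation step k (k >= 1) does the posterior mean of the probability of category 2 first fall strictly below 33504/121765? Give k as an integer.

obs 1: x=0 → posterior Dirichlet(13/4, 7/3, 8, 10)
obs 2: x=3 → posterior Dirichlet(13/4, 7/3, 8, 11)
obs 3: x=3 → posterior Dirichlet(13/4, 7/3, 8, 12)
obs 4: x=0 → posterior Dirichlet(17/4, 7/3, 8, 12)
obs 5: x=0 → posterior Dirichlet(21/4, 7/3, 8, 12)
obs 6: x=1 → posterior Dirichlet(21/4, 10/3, 8, 12)
obs 7: x=0 → posterior Dirichlet(25/4, 10/3, 8, 12)
obs 8: x=2 → posterior Dirichlet(25/4, 10/3, 9, 12)
obs 9: x=3 → posterior Dirichlet(25/4, 10/3, 9, 13)
obs 10: x=3 → posterior Dirichlet(25/4, 10/3, 9, 14)
obs 11: x=0 → posterior Dirichlet(29/4, 10/3, 9, 14)
obs 12: x=3 → posterior Dirichlet(29/4, 10/3, 9, 15)

k = 7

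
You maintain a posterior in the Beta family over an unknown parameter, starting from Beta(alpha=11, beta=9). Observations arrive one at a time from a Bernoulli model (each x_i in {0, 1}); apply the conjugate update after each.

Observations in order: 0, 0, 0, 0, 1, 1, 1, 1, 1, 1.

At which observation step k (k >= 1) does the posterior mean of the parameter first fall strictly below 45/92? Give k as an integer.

obs 1: x=0 → posterior Beta(11, 10)
obs 2: x=0 → posterior Beta(11, 11)
obs 3: x=0 → posterior Beta(11, 12)
obs 4: x=0 → posterior Beta(11, 13)
obs 5: x=1 → posterior Beta(12, 13)
obs 6: x=1 → posterior Beta(13, 13)
obs 7: x=1 → posterior Beta(14, 13)
obs 8: x=1 → posterior Beta(15, 13)
obs 9: x=1 → posterior Beta(16, 13)
obs 10: x=1 → posterior Beta(17, 13)

k = 3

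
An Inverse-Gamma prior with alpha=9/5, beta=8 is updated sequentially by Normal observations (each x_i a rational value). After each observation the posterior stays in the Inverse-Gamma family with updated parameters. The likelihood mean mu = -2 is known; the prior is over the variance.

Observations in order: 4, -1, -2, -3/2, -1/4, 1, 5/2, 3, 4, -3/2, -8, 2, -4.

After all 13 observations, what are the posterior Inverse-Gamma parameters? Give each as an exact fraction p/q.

alpha=83/10, beta=3245/32

obs 1: x=4 → posterior Inverse-Gamma(23/10, 26)
obs 2: x=-1 → posterior Inverse-Gamma(14/5, 53/2)
obs 3: x=-2 → posterior Inverse-Gamma(33/10, 53/2)
obs 4: x=-3/2 → posterior Inverse-Gamma(19/5, 213/8)
obs 5: x=-1/4 → posterior Inverse-Gamma(43/10, 901/32)
obs 6: x=1 → posterior Inverse-Gamma(24/5, 1045/32)
obs 7: x=5/2 → posterior Inverse-Gamma(53/10, 1369/32)
obs 8: x=3 → posterior Inverse-Gamma(29/5, 1769/32)
obs 9: x=4 → posterior Inverse-Gamma(63/10, 2345/32)
obs 10: x=-3/2 → posterior Inverse-Gamma(34/5, 2349/32)
obs 11: x=-8 → posterior Inverse-Gamma(73/10, 2925/32)
obs 12: x=2 → posterior Inverse-Gamma(39/5, 3181/32)
obs 13: x=-4 → posterior Inverse-Gamma(83/10, 3245/32)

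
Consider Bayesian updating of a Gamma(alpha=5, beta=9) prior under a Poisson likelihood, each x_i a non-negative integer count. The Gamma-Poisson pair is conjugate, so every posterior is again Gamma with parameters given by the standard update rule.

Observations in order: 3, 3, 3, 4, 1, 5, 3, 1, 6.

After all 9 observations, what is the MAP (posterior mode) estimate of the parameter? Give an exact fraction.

obs 1: x=3 → posterior Gamma(8, 10)
obs 2: x=3 → posterior Gamma(11, 11)
obs 3: x=3 → posterior Gamma(14, 12)
obs 4: x=4 → posterior Gamma(18, 13)
obs 5: x=1 → posterior Gamma(19, 14)
obs 6: x=5 → posterior Gamma(24, 15)
obs 7: x=3 → posterior Gamma(27, 16)
obs 8: x=1 → posterior Gamma(28, 17)
obs 9: x=6 → posterior Gamma(34, 18)

11/6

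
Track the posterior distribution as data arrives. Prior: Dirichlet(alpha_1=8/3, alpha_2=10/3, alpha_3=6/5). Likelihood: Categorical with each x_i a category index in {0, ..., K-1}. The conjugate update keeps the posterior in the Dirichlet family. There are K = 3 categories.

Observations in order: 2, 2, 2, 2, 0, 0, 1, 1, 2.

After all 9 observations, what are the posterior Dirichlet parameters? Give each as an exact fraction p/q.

obs 1: x=2 → posterior Dirichlet(8/3, 10/3, 11/5)
obs 2: x=2 → posterior Dirichlet(8/3, 10/3, 16/5)
obs 3: x=2 → posterior Dirichlet(8/3, 10/3, 21/5)
obs 4: x=2 → posterior Dirichlet(8/3, 10/3, 26/5)
obs 5: x=0 → posterior Dirichlet(11/3, 10/3, 26/5)
obs 6: x=0 → posterior Dirichlet(14/3, 10/3, 26/5)
obs 7: x=1 → posterior Dirichlet(14/3, 13/3, 26/5)
obs 8: x=1 → posterior Dirichlet(14/3, 16/3, 26/5)
obs 9: x=2 → posterior Dirichlet(14/3, 16/3, 31/5)

alpha_1=14/3, alpha_2=16/3, alpha_3=31/5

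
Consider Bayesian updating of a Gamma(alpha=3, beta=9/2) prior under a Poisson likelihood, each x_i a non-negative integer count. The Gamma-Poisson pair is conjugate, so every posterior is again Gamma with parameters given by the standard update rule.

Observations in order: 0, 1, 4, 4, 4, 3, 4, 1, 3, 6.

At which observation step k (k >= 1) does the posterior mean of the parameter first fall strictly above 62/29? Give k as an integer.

k = 10

obs 1: x=0 → posterior Gamma(3, 11/2)
obs 2: x=1 → posterior Gamma(4, 13/2)
obs 3: x=4 → posterior Gamma(8, 15/2)
obs 4: x=4 → posterior Gamma(12, 17/2)
obs 5: x=4 → posterior Gamma(16, 19/2)
obs 6: x=3 → posterior Gamma(19, 21/2)
obs 7: x=4 → posterior Gamma(23, 23/2)
obs 8: x=1 → posterior Gamma(24, 25/2)
obs 9: x=3 → posterior Gamma(27, 27/2)
obs 10: x=6 → posterior Gamma(33, 29/2)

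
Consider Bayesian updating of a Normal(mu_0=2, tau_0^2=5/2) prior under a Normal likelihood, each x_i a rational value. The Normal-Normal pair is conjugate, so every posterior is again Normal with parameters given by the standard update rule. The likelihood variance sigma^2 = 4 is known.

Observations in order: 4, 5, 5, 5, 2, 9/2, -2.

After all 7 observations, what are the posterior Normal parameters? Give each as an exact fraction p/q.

mu_0=267/86, tau_0^2=20/43

obs 1: x=4 → posterior Normal(36/13, 20/13)
obs 2: x=5 → posterior Normal(61/18, 10/9)
obs 3: x=5 → posterior Normal(86/23, 20/23)
obs 4: x=5 → posterior Normal(111/28, 5/7)
obs 5: x=2 → posterior Normal(11/3, 20/33)
obs 6: x=9/2 → posterior Normal(287/76, 10/19)
obs 7: x=-2 → posterior Normal(267/86, 20/43)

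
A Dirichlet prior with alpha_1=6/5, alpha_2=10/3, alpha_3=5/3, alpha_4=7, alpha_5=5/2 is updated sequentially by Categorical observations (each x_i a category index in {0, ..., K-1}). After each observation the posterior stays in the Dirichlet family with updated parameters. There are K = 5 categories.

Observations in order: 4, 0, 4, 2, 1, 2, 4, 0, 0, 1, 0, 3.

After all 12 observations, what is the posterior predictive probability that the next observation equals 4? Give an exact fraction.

55/277

obs 1: x=4 → posterior Dirichlet(6/5, 10/3, 5/3, 7, 7/2)
obs 2: x=0 → posterior Dirichlet(11/5, 10/3, 5/3, 7, 7/2)
obs 3: x=4 → posterior Dirichlet(11/5, 10/3, 5/3, 7, 9/2)
obs 4: x=2 → posterior Dirichlet(11/5, 10/3, 8/3, 7, 9/2)
obs 5: x=1 → posterior Dirichlet(11/5, 13/3, 8/3, 7, 9/2)
obs 6: x=2 → posterior Dirichlet(11/5, 13/3, 11/3, 7, 9/2)
obs 7: x=4 → posterior Dirichlet(11/5, 13/3, 11/3, 7, 11/2)
obs 8: x=0 → posterior Dirichlet(16/5, 13/3, 11/3, 7, 11/2)
obs 9: x=0 → posterior Dirichlet(21/5, 13/3, 11/3, 7, 11/2)
obs 10: x=1 → posterior Dirichlet(21/5, 16/3, 11/3, 7, 11/2)
obs 11: x=0 → posterior Dirichlet(26/5, 16/3, 11/3, 7, 11/2)
obs 12: x=3 → posterior Dirichlet(26/5, 16/3, 11/3, 8, 11/2)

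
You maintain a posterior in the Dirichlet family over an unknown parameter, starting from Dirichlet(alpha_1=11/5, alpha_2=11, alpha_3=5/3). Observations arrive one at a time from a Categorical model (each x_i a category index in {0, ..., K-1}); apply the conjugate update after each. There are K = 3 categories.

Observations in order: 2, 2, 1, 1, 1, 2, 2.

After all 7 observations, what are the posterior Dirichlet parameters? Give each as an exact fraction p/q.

obs 1: x=2 → posterior Dirichlet(11/5, 11, 8/3)
obs 2: x=2 → posterior Dirichlet(11/5, 11, 11/3)
obs 3: x=1 → posterior Dirichlet(11/5, 12, 11/3)
obs 4: x=1 → posterior Dirichlet(11/5, 13, 11/3)
obs 5: x=1 → posterior Dirichlet(11/5, 14, 11/3)
obs 6: x=2 → posterior Dirichlet(11/5, 14, 14/3)
obs 7: x=2 → posterior Dirichlet(11/5, 14, 17/3)

alpha_1=11/5, alpha_2=14, alpha_3=17/3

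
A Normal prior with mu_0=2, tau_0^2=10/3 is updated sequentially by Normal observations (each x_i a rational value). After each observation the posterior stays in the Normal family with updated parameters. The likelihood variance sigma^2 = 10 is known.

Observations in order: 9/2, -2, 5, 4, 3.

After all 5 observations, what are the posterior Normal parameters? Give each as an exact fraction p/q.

mu_0=41/16, tau_0^2=5/4

obs 1: x=9/2 → posterior Normal(21/8, 5/2)
obs 2: x=-2 → posterior Normal(17/10, 2)
obs 3: x=5 → posterior Normal(9/4, 5/3)
obs 4: x=4 → posterior Normal(5/2, 10/7)
obs 5: x=3 → posterior Normal(41/16, 5/4)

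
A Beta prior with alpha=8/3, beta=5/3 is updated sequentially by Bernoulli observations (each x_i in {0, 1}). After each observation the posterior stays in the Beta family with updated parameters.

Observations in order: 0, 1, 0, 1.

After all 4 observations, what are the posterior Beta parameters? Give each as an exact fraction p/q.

alpha=14/3, beta=11/3

obs 1: x=0 → posterior Beta(8/3, 8/3)
obs 2: x=1 → posterior Beta(11/3, 8/3)
obs 3: x=0 → posterior Beta(11/3, 11/3)
obs 4: x=1 → posterior Beta(14/3, 11/3)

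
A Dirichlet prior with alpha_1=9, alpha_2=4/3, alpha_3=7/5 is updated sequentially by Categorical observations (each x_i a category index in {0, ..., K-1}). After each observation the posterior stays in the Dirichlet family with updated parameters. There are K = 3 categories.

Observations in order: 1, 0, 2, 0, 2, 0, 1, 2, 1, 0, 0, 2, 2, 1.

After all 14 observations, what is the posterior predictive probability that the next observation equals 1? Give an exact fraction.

40/193

obs 1: x=1 → posterior Dirichlet(9, 7/3, 7/5)
obs 2: x=0 → posterior Dirichlet(10, 7/3, 7/5)
obs 3: x=2 → posterior Dirichlet(10, 7/3, 12/5)
obs 4: x=0 → posterior Dirichlet(11, 7/3, 12/5)
obs 5: x=2 → posterior Dirichlet(11, 7/3, 17/5)
obs 6: x=0 → posterior Dirichlet(12, 7/3, 17/5)
obs 7: x=1 → posterior Dirichlet(12, 10/3, 17/5)
obs 8: x=2 → posterior Dirichlet(12, 10/3, 22/5)
obs 9: x=1 → posterior Dirichlet(12, 13/3, 22/5)
obs 10: x=0 → posterior Dirichlet(13, 13/3, 22/5)
obs 11: x=0 → posterior Dirichlet(14, 13/3, 22/5)
obs 12: x=2 → posterior Dirichlet(14, 13/3, 27/5)
obs 13: x=2 → posterior Dirichlet(14, 13/3, 32/5)
obs 14: x=1 → posterior Dirichlet(14, 16/3, 32/5)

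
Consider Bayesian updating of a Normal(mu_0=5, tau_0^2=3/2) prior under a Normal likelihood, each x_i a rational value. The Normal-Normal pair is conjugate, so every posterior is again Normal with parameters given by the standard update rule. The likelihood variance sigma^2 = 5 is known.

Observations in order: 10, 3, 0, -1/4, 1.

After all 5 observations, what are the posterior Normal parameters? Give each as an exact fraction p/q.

mu_0=73/20, tau_0^2=3/5

obs 1: x=10 → posterior Normal(80/13, 15/13)
obs 2: x=3 → posterior Normal(89/16, 15/16)
obs 3: x=0 → posterior Normal(89/19, 15/19)
obs 4: x=-1/4 → posterior Normal(353/88, 15/22)
obs 5: x=1 → posterior Normal(73/20, 3/5)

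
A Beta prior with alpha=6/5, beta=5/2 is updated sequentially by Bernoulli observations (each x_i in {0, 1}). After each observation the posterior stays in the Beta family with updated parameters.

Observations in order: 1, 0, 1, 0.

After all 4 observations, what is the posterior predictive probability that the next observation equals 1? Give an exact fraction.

32/77

obs 1: x=1 → posterior Beta(11/5, 5/2)
obs 2: x=0 → posterior Beta(11/5, 7/2)
obs 3: x=1 → posterior Beta(16/5, 7/2)
obs 4: x=0 → posterior Beta(16/5, 9/2)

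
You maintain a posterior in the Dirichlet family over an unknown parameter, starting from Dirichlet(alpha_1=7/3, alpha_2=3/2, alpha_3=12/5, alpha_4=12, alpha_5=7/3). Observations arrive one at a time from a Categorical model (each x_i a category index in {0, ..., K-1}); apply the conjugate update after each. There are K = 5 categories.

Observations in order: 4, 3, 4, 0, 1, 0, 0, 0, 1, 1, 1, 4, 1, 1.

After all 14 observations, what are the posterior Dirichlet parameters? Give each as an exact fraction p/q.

alpha_1=19/3, alpha_2=15/2, alpha_3=12/5, alpha_4=13, alpha_5=16/3

obs 1: x=4 → posterior Dirichlet(7/3, 3/2, 12/5, 12, 10/3)
obs 2: x=3 → posterior Dirichlet(7/3, 3/2, 12/5, 13, 10/3)
obs 3: x=4 → posterior Dirichlet(7/3, 3/2, 12/5, 13, 13/3)
obs 4: x=0 → posterior Dirichlet(10/3, 3/2, 12/5, 13, 13/3)
obs 5: x=1 → posterior Dirichlet(10/3, 5/2, 12/5, 13, 13/3)
obs 6: x=0 → posterior Dirichlet(13/3, 5/2, 12/5, 13, 13/3)
obs 7: x=0 → posterior Dirichlet(16/3, 5/2, 12/5, 13, 13/3)
obs 8: x=0 → posterior Dirichlet(19/3, 5/2, 12/5, 13, 13/3)
obs 9: x=1 → posterior Dirichlet(19/3, 7/2, 12/5, 13, 13/3)
obs 10: x=1 → posterior Dirichlet(19/3, 9/2, 12/5, 13, 13/3)
obs 11: x=1 → posterior Dirichlet(19/3, 11/2, 12/5, 13, 13/3)
obs 12: x=4 → posterior Dirichlet(19/3, 11/2, 12/5, 13, 16/3)
obs 13: x=1 → posterior Dirichlet(19/3, 13/2, 12/5, 13, 16/3)
obs 14: x=1 → posterior Dirichlet(19/3, 15/2, 12/5, 13, 16/3)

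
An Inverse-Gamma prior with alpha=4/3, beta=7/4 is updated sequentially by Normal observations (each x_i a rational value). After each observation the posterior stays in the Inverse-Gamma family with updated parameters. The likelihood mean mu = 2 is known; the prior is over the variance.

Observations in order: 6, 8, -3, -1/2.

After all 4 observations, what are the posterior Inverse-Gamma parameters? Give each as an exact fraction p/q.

alpha=10/3, beta=347/8

obs 1: x=6 → posterior Inverse-Gamma(11/6, 39/4)
obs 2: x=8 → posterior Inverse-Gamma(7/3, 111/4)
obs 3: x=-3 → posterior Inverse-Gamma(17/6, 161/4)
obs 4: x=-1/2 → posterior Inverse-Gamma(10/3, 347/8)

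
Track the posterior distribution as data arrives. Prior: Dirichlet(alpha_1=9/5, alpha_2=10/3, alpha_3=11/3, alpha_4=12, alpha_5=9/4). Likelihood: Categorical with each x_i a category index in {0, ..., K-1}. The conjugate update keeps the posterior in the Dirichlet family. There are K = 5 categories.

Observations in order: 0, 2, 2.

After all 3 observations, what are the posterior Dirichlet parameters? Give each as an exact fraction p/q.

alpha_1=14/5, alpha_2=10/3, alpha_3=17/3, alpha_4=12, alpha_5=9/4

obs 1: x=0 → posterior Dirichlet(14/5, 10/3, 11/3, 12, 9/4)
obs 2: x=2 → posterior Dirichlet(14/5, 10/3, 14/3, 12, 9/4)
obs 3: x=2 → posterior Dirichlet(14/5, 10/3, 17/3, 12, 9/4)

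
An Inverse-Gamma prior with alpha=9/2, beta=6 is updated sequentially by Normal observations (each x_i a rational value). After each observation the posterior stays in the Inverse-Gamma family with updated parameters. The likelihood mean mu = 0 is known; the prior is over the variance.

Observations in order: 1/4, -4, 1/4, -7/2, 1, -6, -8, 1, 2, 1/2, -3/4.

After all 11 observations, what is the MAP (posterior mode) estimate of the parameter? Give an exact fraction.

obs 1: x=1/4 → posterior Inverse-Gamma(5, 193/32)
obs 2: x=-4 → posterior Inverse-Gamma(11/2, 449/32)
obs 3: x=1/4 → posterior Inverse-Gamma(6, 225/16)
obs 4: x=-7/2 → posterior Inverse-Gamma(13/2, 323/16)
obs 5: x=1 → posterior Inverse-Gamma(7, 331/16)
obs 6: x=-6 → posterior Inverse-Gamma(15/2, 619/16)
obs 7: x=-8 → posterior Inverse-Gamma(8, 1131/16)
obs 8: x=1 → posterior Inverse-Gamma(17/2, 1139/16)
obs 9: x=2 → posterior Inverse-Gamma(9, 1171/16)
obs 10: x=1/2 → posterior Inverse-Gamma(19/2, 1173/16)
obs 11: x=-3/4 → posterior Inverse-Gamma(10, 2355/32)

2355/352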